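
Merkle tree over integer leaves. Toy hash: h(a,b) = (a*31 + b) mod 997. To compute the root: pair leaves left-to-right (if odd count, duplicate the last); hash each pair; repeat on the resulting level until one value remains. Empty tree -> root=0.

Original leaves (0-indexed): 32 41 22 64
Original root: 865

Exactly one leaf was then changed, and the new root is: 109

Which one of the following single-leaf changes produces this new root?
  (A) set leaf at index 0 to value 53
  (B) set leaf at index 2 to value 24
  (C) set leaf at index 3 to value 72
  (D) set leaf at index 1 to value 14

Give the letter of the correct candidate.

Original leaves: [32, 41, 22, 64]
Target new root: 109
Try each candidate change and compute the resulting root:
Candidate A: set leaf[0] = 53 -> leaves = [53, 41, 22, 64]
  L0: [53, 41, 22, 64]
  L1: h(53,41)=(53*31+41)%997=687 h(22,64)=(22*31+64)%997=746 -> [687, 746]
  L2: h(687,746)=(687*31+746)%997=109 -> [109]
  root = 109 == target 109  ** MATCH **
Candidate B: set leaf[2] = 24 -> leaves = [32, 41, 24, 64]
  L0: [32, 41, 24, 64]
  L1: h(32,41)=(32*31+41)%997=36 h(24,64)=(24*31+64)%997=808 -> [36, 808]
  L2: h(36,808)=(36*31+808)%997=927 -> [927]
  root = 927 != target 109
Candidate C: set leaf[3] = 72 -> leaves = [32, 41, 22, 72]
  L0: [32, 41, 22, 72]
  L1: h(32,41)=(32*31+41)%997=36 h(22,72)=(22*31+72)%997=754 -> [36, 754]
  L2: h(36,754)=(36*31+754)%997=873 -> [873]
  root = 873 != target 109
Candidate D: set leaf[1] = 14 -> leaves = [32, 14, 22, 64]
  L0: [32, 14, 22, 64]
  L1: h(32,14)=(32*31+14)%997=9 h(22,64)=(22*31+64)%997=746 -> [9, 746]
  L2: h(9,746)=(9*31+746)%997=28 -> [28]
  root = 28 != target 109
Candidate A produces the target root.

Answer: A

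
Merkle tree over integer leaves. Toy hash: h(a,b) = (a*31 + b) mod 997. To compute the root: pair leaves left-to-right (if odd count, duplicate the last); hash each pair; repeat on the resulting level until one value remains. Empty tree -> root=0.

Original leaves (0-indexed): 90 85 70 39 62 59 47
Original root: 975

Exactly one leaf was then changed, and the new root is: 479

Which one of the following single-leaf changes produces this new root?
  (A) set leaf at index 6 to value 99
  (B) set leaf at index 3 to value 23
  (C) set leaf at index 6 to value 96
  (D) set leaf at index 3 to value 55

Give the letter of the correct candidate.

Original leaves: [90, 85, 70, 39, 62, 59, 47]
Target new root: 479
Try each candidate change and compute the resulting root:
Candidate A: set leaf[6] = 99 -> leaves = [90, 85, 70, 39, 62, 59, 99]
  L0: [90, 85, 70, 39, 62, 59, 99]
  L1: h(90,85)=(90*31+85)%997=881 h(70,39)=(70*31+39)%997=215 h(62,59)=(62*31+59)%997=984 h(99,99)=(99*31+99)%997=177 -> [881, 215, 984, 177]
  L2: h(881,215)=(881*31+215)%997=607 h(984,177)=(984*31+177)%997=771 -> [607, 771]
  L3: h(607,771)=(607*31+771)%997=645 -> [645]
  root = 645 != target 479
Candidate B: set leaf[3] = 23 -> leaves = [90, 85, 70, 23, 62, 59, 47]
  L0: [90, 85, 70, 23, 62, 59, 47]
  L1: h(90,85)=(90*31+85)%997=881 h(70,23)=(70*31+23)%997=199 h(62,59)=(62*31+59)%997=984 h(47,47)=(47*31+47)%997=507 -> [881, 199, 984, 507]
  L2: h(881,199)=(881*31+199)%997=591 h(984,507)=(984*31+507)%997=104 -> [591, 104]
  L3: h(591,104)=(591*31+104)%997=479 -> [479]
  root = 479 == target 479  ** MATCH **
Candidate C: set leaf[6] = 96 -> leaves = [90, 85, 70, 39, 62, 59, 96]
  L0: [90, 85, 70, 39, 62, 59, 96]
  L1: h(90,85)=(90*31+85)%997=881 h(70,39)=(70*31+39)%997=215 h(62,59)=(62*31+59)%997=984 h(96,96)=(96*31+96)%997=81 -> [881, 215, 984, 81]
  L2: h(881,215)=(881*31+215)%997=607 h(984,81)=(984*31+81)%997=675 -> [607, 675]
  L3: h(607,675)=(607*31+675)%997=549 -> [549]
  root = 549 != target 479
Candidate D: set leaf[3] = 55 -> leaves = [90, 85, 70, 55, 62, 59, 47]
  L0: [90, 85, 70, 55, 62, 59, 47]
  L1: h(90,85)=(90*31+85)%997=881 h(70,55)=(70*31+55)%997=231 h(62,59)=(62*31+59)%997=984 h(47,47)=(47*31+47)%997=507 -> [881, 231, 984, 507]
  L2: h(881,231)=(881*31+231)%997=623 h(984,507)=(984*31+507)%997=104 -> [623, 104]
  L3: h(623,104)=(623*31+104)%997=474 -> [474]
  root = 474 != target 479
Candidate B produces the target root.

Answer: B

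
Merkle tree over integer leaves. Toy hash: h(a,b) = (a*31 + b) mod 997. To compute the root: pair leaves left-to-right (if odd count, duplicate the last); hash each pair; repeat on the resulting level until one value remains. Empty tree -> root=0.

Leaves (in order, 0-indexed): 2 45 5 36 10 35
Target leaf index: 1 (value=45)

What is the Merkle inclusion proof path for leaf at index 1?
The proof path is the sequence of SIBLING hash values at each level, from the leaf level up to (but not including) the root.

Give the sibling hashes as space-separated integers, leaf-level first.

L0 (leaves): [2, 45, 5, 36, 10, 35], target index=1
L1: h(2,45)=(2*31+45)%997=107 [pair 0] h(5,36)=(5*31+36)%997=191 [pair 1] h(10,35)=(10*31+35)%997=345 [pair 2] -> [107, 191, 345]
  Sibling for proof at L0: 2
L2: h(107,191)=(107*31+191)%997=517 [pair 0] h(345,345)=(345*31+345)%997=73 [pair 1] -> [517, 73]
  Sibling for proof at L1: 191
L3: h(517,73)=(517*31+73)%997=148 [pair 0] -> [148]
  Sibling for proof at L2: 73
Root: 148
Proof path (sibling hashes from leaf to root): [2, 191, 73]

Answer: 2 191 73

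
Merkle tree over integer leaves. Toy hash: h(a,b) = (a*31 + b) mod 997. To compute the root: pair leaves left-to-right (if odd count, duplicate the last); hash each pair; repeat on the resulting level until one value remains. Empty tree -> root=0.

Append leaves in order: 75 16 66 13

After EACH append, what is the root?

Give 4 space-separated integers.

After append 75 (leaves=[75]):
  L0: [75]
  root=75
After append 16 (leaves=[75, 16]):
  L0: [75, 16]
  L1: h(75,16)=(75*31+16)%997=347 -> [347]
  root=347
After append 66 (leaves=[75, 16, 66]):
  L0: [75, 16, 66]
  L1: h(75,16)=(75*31+16)%997=347 h(66,66)=(66*31+66)%997=118 -> [347, 118]
  L2: h(347,118)=(347*31+118)%997=905 -> [905]
  root=905
After append 13 (leaves=[75, 16, 66, 13]):
  L0: [75, 16, 66, 13]
  L1: h(75,16)=(75*31+16)%997=347 h(66,13)=(66*31+13)%997=65 -> [347, 65]
  L2: h(347,65)=(347*31+65)%997=852 -> [852]
  root=852

Answer: 75 347 905 852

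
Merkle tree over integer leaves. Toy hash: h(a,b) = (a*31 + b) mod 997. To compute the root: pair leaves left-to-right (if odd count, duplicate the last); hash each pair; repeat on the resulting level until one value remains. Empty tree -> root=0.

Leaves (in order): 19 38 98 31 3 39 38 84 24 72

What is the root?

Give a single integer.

L0: [19, 38, 98, 31, 3, 39, 38, 84, 24, 72]
L1: h(19,38)=(19*31+38)%997=627 h(98,31)=(98*31+31)%997=78 h(3,39)=(3*31+39)%997=132 h(38,84)=(38*31+84)%997=265 h(24,72)=(24*31+72)%997=816 -> [627, 78, 132, 265, 816]
L2: h(627,78)=(627*31+78)%997=572 h(132,265)=(132*31+265)%997=369 h(816,816)=(816*31+816)%997=190 -> [572, 369, 190]
L3: h(572,369)=(572*31+369)%997=155 h(190,190)=(190*31+190)%997=98 -> [155, 98]
L4: h(155,98)=(155*31+98)%997=915 -> [915]

Answer: 915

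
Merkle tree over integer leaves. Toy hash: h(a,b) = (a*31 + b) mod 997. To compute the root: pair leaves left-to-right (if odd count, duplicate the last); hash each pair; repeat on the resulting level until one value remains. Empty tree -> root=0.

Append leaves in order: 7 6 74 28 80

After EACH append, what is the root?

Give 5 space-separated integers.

After append 7 (leaves=[7]):
  L0: [7]
  root=7
After append 6 (leaves=[7, 6]):
  L0: [7, 6]
  L1: h(7,6)=(7*31+6)%997=223 -> [223]
  root=223
After append 74 (leaves=[7, 6, 74]):
  L0: [7, 6, 74]
  L1: h(7,6)=(7*31+6)%997=223 h(74,74)=(74*31+74)%997=374 -> [223, 374]
  L2: h(223,374)=(223*31+374)%997=308 -> [308]
  root=308
After append 28 (leaves=[7, 6, 74, 28]):
  L0: [7, 6, 74, 28]
  L1: h(7,6)=(7*31+6)%997=223 h(74,28)=(74*31+28)%997=328 -> [223, 328]
  L2: h(223,328)=(223*31+328)%997=262 -> [262]
  root=262
After append 80 (leaves=[7, 6, 74, 28, 80]):
  L0: [7, 6, 74, 28, 80]
  L1: h(7,6)=(7*31+6)%997=223 h(74,28)=(74*31+28)%997=328 h(80,80)=(80*31+80)%997=566 -> [223, 328, 566]
  L2: h(223,328)=(223*31+328)%997=262 h(566,566)=(566*31+566)%997=166 -> [262, 166]
  L3: h(262,166)=(262*31+166)%997=312 -> [312]
  root=312

Answer: 7 223 308 262 312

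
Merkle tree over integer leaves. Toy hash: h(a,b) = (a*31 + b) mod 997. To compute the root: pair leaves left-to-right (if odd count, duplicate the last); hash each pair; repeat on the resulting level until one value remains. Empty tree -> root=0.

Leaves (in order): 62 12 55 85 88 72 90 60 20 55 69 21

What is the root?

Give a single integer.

L0: [62, 12, 55, 85, 88, 72, 90, 60, 20, 55, 69, 21]
L1: h(62,12)=(62*31+12)%997=937 h(55,85)=(55*31+85)%997=793 h(88,72)=(88*31+72)%997=806 h(90,60)=(90*31+60)%997=856 h(20,55)=(20*31+55)%997=675 h(69,21)=(69*31+21)%997=166 -> [937, 793, 806, 856, 675, 166]
L2: h(937,793)=(937*31+793)%997=927 h(806,856)=(806*31+856)%997=917 h(675,166)=(675*31+166)%997=154 -> [927, 917, 154]
L3: h(927,917)=(927*31+917)%997=741 h(154,154)=(154*31+154)%997=940 -> [741, 940]
L4: h(741,940)=(741*31+940)%997=980 -> [980]

Answer: 980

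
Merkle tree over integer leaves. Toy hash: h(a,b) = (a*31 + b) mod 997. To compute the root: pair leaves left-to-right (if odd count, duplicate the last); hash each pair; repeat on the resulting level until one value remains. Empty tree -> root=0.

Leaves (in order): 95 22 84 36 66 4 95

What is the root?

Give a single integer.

L0: [95, 22, 84, 36, 66, 4, 95]
L1: h(95,22)=(95*31+22)%997=973 h(84,36)=(84*31+36)%997=646 h(66,4)=(66*31+4)%997=56 h(95,95)=(95*31+95)%997=49 -> [973, 646, 56, 49]
L2: h(973,646)=(973*31+646)%997=899 h(56,49)=(56*31+49)%997=788 -> [899, 788]
L3: h(899,788)=(899*31+788)%997=741 -> [741]

Answer: 741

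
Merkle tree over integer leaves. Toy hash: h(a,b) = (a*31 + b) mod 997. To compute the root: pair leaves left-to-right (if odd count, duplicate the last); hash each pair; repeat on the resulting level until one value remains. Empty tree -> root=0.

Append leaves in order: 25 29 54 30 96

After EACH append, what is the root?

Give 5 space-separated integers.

Answer: 25 804 730 706 550

Derivation:
After append 25 (leaves=[25]):
  L0: [25]
  root=25
After append 29 (leaves=[25, 29]):
  L0: [25, 29]
  L1: h(25,29)=(25*31+29)%997=804 -> [804]
  root=804
After append 54 (leaves=[25, 29, 54]):
  L0: [25, 29, 54]
  L1: h(25,29)=(25*31+29)%997=804 h(54,54)=(54*31+54)%997=731 -> [804, 731]
  L2: h(804,731)=(804*31+731)%997=730 -> [730]
  root=730
After append 30 (leaves=[25, 29, 54, 30]):
  L0: [25, 29, 54, 30]
  L1: h(25,29)=(25*31+29)%997=804 h(54,30)=(54*31+30)%997=707 -> [804, 707]
  L2: h(804,707)=(804*31+707)%997=706 -> [706]
  root=706
After append 96 (leaves=[25, 29, 54, 30, 96]):
  L0: [25, 29, 54, 30, 96]
  L1: h(25,29)=(25*31+29)%997=804 h(54,30)=(54*31+30)%997=707 h(96,96)=(96*31+96)%997=81 -> [804, 707, 81]
  L2: h(804,707)=(804*31+707)%997=706 h(81,81)=(81*31+81)%997=598 -> [706, 598]
  L3: h(706,598)=(706*31+598)%997=550 -> [550]
  root=550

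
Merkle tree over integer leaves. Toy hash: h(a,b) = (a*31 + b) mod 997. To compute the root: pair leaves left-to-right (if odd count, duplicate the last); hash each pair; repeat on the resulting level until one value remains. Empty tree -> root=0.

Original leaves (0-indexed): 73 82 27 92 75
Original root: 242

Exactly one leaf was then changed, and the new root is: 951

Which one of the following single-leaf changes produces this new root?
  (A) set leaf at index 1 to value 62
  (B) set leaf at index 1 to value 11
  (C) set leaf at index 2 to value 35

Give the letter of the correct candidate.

Original leaves: [73, 82, 27, 92, 75]
Target new root: 951
Try each candidate change and compute the resulting root:
Candidate A: set leaf[1] = 62 -> leaves = [73, 62, 27, 92, 75]
  L0: [73, 62, 27, 92, 75]
  L1: h(73,62)=(73*31+62)%997=331 h(27,92)=(27*31+92)%997=929 h(75,75)=(75*31+75)%997=406 -> [331, 929, 406]
  L2: h(331,929)=(331*31+929)%997=223 h(406,406)=(406*31+406)%997=31 -> [223, 31]
  L3: h(223,31)=(223*31+31)%997=962 -> [962]
  root = 962 != target 951
Candidate B: set leaf[1] = 11 -> leaves = [73, 11, 27, 92, 75]
  L0: [73, 11, 27, 92, 75]
  L1: h(73,11)=(73*31+11)%997=280 h(27,92)=(27*31+92)%997=929 h(75,75)=(75*31+75)%997=406 -> [280, 929, 406]
  L2: h(280,929)=(280*31+929)%997=636 h(406,406)=(406*31+406)%997=31 -> [636, 31]
  L3: h(636,31)=(636*31+31)%997=804 -> [804]
  root = 804 != target 951
Candidate C: set leaf[2] = 35 -> leaves = [73, 82, 35, 92, 75]
  L0: [73, 82, 35, 92, 75]
  L1: h(73,82)=(73*31+82)%997=351 h(35,92)=(35*31+92)%997=180 h(75,75)=(75*31+75)%997=406 -> [351, 180, 406]
  L2: h(351,180)=(351*31+180)%997=94 h(406,406)=(406*31+406)%997=31 -> [94, 31]
  L3: h(94,31)=(94*31+31)%997=951 -> [951]
  root = 951 == target 951  ** MATCH **
Candidate C produces the target root.

Answer: C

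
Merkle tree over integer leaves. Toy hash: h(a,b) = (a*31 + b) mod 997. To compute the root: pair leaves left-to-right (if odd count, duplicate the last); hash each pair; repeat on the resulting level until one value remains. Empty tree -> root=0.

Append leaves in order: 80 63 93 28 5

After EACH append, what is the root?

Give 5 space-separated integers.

Answer: 80 549 55 987 822

Derivation:
After append 80 (leaves=[80]):
  L0: [80]
  root=80
After append 63 (leaves=[80, 63]):
  L0: [80, 63]
  L1: h(80,63)=(80*31+63)%997=549 -> [549]
  root=549
After append 93 (leaves=[80, 63, 93]):
  L0: [80, 63, 93]
  L1: h(80,63)=(80*31+63)%997=549 h(93,93)=(93*31+93)%997=982 -> [549, 982]
  L2: h(549,982)=(549*31+982)%997=55 -> [55]
  root=55
After append 28 (leaves=[80, 63, 93, 28]):
  L0: [80, 63, 93, 28]
  L1: h(80,63)=(80*31+63)%997=549 h(93,28)=(93*31+28)%997=917 -> [549, 917]
  L2: h(549,917)=(549*31+917)%997=987 -> [987]
  root=987
After append 5 (leaves=[80, 63, 93, 28, 5]):
  L0: [80, 63, 93, 28, 5]
  L1: h(80,63)=(80*31+63)%997=549 h(93,28)=(93*31+28)%997=917 h(5,5)=(5*31+5)%997=160 -> [549, 917, 160]
  L2: h(549,917)=(549*31+917)%997=987 h(160,160)=(160*31+160)%997=135 -> [987, 135]
  L3: h(987,135)=(987*31+135)%997=822 -> [822]
  root=822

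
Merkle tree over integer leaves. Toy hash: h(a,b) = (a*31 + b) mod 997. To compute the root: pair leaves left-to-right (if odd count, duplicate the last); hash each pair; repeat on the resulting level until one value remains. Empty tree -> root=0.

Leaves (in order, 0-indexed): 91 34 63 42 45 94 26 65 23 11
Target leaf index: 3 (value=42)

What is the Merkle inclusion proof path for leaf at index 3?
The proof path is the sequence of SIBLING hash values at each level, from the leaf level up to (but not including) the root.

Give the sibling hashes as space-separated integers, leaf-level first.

Answer: 63 861 171 605

Derivation:
L0 (leaves): [91, 34, 63, 42, 45, 94, 26, 65, 23, 11], target index=3
L1: h(91,34)=(91*31+34)%997=861 [pair 0] h(63,42)=(63*31+42)%997=1 [pair 1] h(45,94)=(45*31+94)%997=492 [pair 2] h(26,65)=(26*31+65)%997=871 [pair 3] h(23,11)=(23*31+11)%997=724 [pair 4] -> [861, 1, 492, 871, 724]
  Sibling for proof at L0: 63
L2: h(861,1)=(861*31+1)%997=770 [pair 0] h(492,871)=(492*31+871)%997=171 [pair 1] h(724,724)=(724*31+724)%997=237 [pair 2] -> [770, 171, 237]
  Sibling for proof at L1: 861
L3: h(770,171)=(770*31+171)%997=113 [pair 0] h(237,237)=(237*31+237)%997=605 [pair 1] -> [113, 605]
  Sibling for proof at L2: 171
L4: h(113,605)=(113*31+605)%997=120 [pair 0] -> [120]
  Sibling for proof at L3: 605
Root: 120
Proof path (sibling hashes from leaf to root): [63, 861, 171, 605]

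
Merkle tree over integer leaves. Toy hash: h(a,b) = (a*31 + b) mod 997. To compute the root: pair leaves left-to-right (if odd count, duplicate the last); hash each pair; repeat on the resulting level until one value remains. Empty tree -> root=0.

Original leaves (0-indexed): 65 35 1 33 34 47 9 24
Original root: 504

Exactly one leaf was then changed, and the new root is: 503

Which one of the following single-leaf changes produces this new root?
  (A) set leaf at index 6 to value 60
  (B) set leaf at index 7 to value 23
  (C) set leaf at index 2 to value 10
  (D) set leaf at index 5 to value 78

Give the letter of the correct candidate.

Answer: B

Derivation:
Original leaves: [65, 35, 1, 33, 34, 47, 9, 24]
Target new root: 503
Try each candidate change and compute the resulting root:
Candidate A: set leaf[6] = 60 -> leaves = [65, 35, 1, 33, 34, 47, 60, 24]
  L0: [65, 35, 1, 33, 34, 47, 60, 24]
  L1: h(65,35)=(65*31+35)%997=56 h(1,33)=(1*31+33)%997=64 h(34,47)=(34*31+47)%997=104 h(60,24)=(60*31+24)%997=887 -> [56, 64, 104, 887]
  L2: h(56,64)=(56*31+64)%997=803 h(104,887)=(104*31+887)%997=123 -> [803, 123]
  L3: h(803,123)=(803*31+123)%997=91 -> [91]
  root = 91 != target 503
Candidate B: set leaf[7] = 23 -> leaves = [65, 35, 1, 33, 34, 47, 9, 23]
  L0: [65, 35, 1, 33, 34, 47, 9, 23]
  L1: h(65,35)=(65*31+35)%997=56 h(1,33)=(1*31+33)%997=64 h(34,47)=(34*31+47)%997=104 h(9,23)=(9*31+23)%997=302 -> [56, 64, 104, 302]
  L2: h(56,64)=(56*31+64)%997=803 h(104,302)=(104*31+302)%997=535 -> [803, 535]
  L3: h(803,535)=(803*31+535)%997=503 -> [503]
  root = 503 == target 503  ** MATCH **
Candidate C: set leaf[2] = 10 -> leaves = [65, 35, 10, 33, 34, 47, 9, 24]
  L0: [65, 35, 10, 33, 34, 47, 9, 24]
  L1: h(65,35)=(65*31+35)%997=56 h(10,33)=(10*31+33)%997=343 h(34,47)=(34*31+47)%997=104 h(9,24)=(9*31+24)%997=303 -> [56, 343, 104, 303]
  L2: h(56,343)=(56*31+343)%997=85 h(104,303)=(104*31+303)%997=536 -> [85, 536]
  L3: h(85,536)=(85*31+536)%997=180 -> [180]
  root = 180 != target 503
Candidate D: set leaf[5] = 78 -> leaves = [65, 35, 1, 33, 34, 78, 9, 24]
  L0: [65, 35, 1, 33, 34, 78, 9, 24]
  L1: h(65,35)=(65*31+35)%997=56 h(1,33)=(1*31+33)%997=64 h(34,78)=(34*31+78)%997=135 h(9,24)=(9*31+24)%997=303 -> [56, 64, 135, 303]
  L2: h(56,64)=(56*31+64)%997=803 h(135,303)=(135*31+303)%997=500 -> [803, 500]
  L3: h(803,500)=(803*31+500)%997=468 -> [468]
  root = 468 != target 503
Candidate B produces the target root.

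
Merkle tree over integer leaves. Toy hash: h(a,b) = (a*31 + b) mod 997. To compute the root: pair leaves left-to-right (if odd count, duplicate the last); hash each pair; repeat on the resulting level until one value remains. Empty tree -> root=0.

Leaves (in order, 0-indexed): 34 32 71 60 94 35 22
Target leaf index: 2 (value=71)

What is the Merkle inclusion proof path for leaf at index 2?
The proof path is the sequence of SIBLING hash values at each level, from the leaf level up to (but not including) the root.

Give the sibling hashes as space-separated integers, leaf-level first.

L0 (leaves): [34, 32, 71, 60, 94, 35, 22], target index=2
L1: h(34,32)=(34*31+32)%997=89 [pair 0] h(71,60)=(71*31+60)%997=267 [pair 1] h(94,35)=(94*31+35)%997=955 [pair 2] h(22,22)=(22*31+22)%997=704 [pair 3] -> [89, 267, 955, 704]
  Sibling for proof at L0: 60
L2: h(89,267)=(89*31+267)%997=35 [pair 0] h(955,704)=(955*31+704)%997=399 [pair 1] -> [35, 399]
  Sibling for proof at L1: 89
L3: h(35,399)=(35*31+399)%997=487 [pair 0] -> [487]
  Sibling for proof at L2: 399
Root: 487
Proof path (sibling hashes from leaf to root): [60, 89, 399]

Answer: 60 89 399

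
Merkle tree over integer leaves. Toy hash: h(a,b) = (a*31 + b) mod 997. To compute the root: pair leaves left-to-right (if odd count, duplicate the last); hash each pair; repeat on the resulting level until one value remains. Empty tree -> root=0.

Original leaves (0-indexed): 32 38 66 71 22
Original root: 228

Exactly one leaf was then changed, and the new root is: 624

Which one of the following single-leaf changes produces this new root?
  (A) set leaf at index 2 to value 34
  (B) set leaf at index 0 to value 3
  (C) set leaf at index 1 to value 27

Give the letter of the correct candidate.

Answer: C

Derivation:
Original leaves: [32, 38, 66, 71, 22]
Target new root: 624
Try each candidate change and compute the resulting root:
Candidate A: set leaf[2] = 34 -> leaves = [32, 38, 34, 71, 22]
  L0: [32, 38, 34, 71, 22]
  L1: h(32,38)=(32*31+38)%997=33 h(34,71)=(34*31+71)%997=128 h(22,22)=(22*31+22)%997=704 -> [33, 128, 704]
  L2: h(33,128)=(33*31+128)%997=154 h(704,704)=(704*31+704)%997=594 -> [154, 594]
  L3: h(154,594)=(154*31+594)%997=383 -> [383]
  root = 383 != target 624
Candidate B: set leaf[0] = 3 -> leaves = [3, 38, 66, 71, 22]
  L0: [3, 38, 66, 71, 22]
  L1: h(3,38)=(3*31+38)%997=131 h(66,71)=(66*31+71)%997=123 h(22,22)=(22*31+22)%997=704 -> [131, 123, 704]
  L2: h(131,123)=(131*31+123)%997=196 h(704,704)=(704*31+704)%997=594 -> [196, 594]
  L3: h(196,594)=(196*31+594)%997=688 -> [688]
  root = 688 != target 624
Candidate C: set leaf[1] = 27 -> leaves = [32, 27, 66, 71, 22]
  L0: [32, 27, 66, 71, 22]
  L1: h(32,27)=(32*31+27)%997=22 h(66,71)=(66*31+71)%997=123 h(22,22)=(22*31+22)%997=704 -> [22, 123, 704]
  L2: h(22,123)=(22*31+123)%997=805 h(704,704)=(704*31+704)%997=594 -> [805, 594]
  L3: h(805,594)=(805*31+594)%997=624 -> [624]
  root = 624 == target 624  ** MATCH **
Candidate C produces the target root.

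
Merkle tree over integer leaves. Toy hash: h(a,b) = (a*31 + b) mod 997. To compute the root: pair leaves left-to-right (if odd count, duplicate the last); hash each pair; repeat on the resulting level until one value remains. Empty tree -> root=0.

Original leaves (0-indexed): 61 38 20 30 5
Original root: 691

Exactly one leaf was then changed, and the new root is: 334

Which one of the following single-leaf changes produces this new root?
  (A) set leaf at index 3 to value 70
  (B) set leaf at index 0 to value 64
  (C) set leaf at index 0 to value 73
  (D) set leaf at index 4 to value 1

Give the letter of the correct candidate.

Answer: B

Derivation:
Original leaves: [61, 38, 20, 30, 5]
Target new root: 334
Try each candidate change and compute the resulting root:
Candidate A: set leaf[3] = 70 -> leaves = [61, 38, 20, 70, 5]
  L0: [61, 38, 20, 70, 5]
  L1: h(61,38)=(61*31+38)%997=932 h(20,70)=(20*31+70)%997=690 h(5,5)=(5*31+5)%997=160 -> [932, 690, 160]
  L2: h(932,690)=(932*31+690)%997=669 h(160,160)=(160*31+160)%997=135 -> [669, 135]
  L3: h(669,135)=(669*31+135)%997=934 -> [934]
  root = 934 != target 334
Candidate B: set leaf[0] = 64 -> leaves = [64, 38, 20, 30, 5]
  L0: [64, 38, 20, 30, 5]
  L1: h(64,38)=(64*31+38)%997=28 h(20,30)=(20*31+30)%997=650 h(5,5)=(5*31+5)%997=160 -> [28, 650, 160]
  L2: h(28,650)=(28*31+650)%997=521 h(160,160)=(160*31+160)%997=135 -> [521, 135]
  L3: h(521,135)=(521*31+135)%997=334 -> [334]
  root = 334 == target 334  ** MATCH **
Candidate C: set leaf[0] = 73 -> leaves = [73, 38, 20, 30, 5]
  L0: [73, 38, 20, 30, 5]
  L1: h(73,38)=(73*31+38)%997=307 h(20,30)=(20*31+30)%997=650 h(5,5)=(5*31+5)%997=160 -> [307, 650, 160]
  L2: h(307,650)=(307*31+650)%997=197 h(160,160)=(160*31+160)%997=135 -> [197, 135]
  L3: h(197,135)=(197*31+135)%997=260 -> [260]
  root = 260 != target 334
Candidate D: set leaf[4] = 1 -> leaves = [61, 38, 20, 30, 1]
  L0: [61, 38, 20, 30, 1]
  L1: h(61,38)=(61*31+38)%997=932 h(20,30)=(20*31+30)%997=650 h(1,1)=(1*31+1)%997=32 -> [932, 650, 32]
  L2: h(932,650)=(932*31+650)%997=629 h(32,32)=(32*31+32)%997=27 -> [629, 27]
  L3: h(629,27)=(629*31+27)%997=583 -> [583]
  root = 583 != target 334
Candidate B produces the target root.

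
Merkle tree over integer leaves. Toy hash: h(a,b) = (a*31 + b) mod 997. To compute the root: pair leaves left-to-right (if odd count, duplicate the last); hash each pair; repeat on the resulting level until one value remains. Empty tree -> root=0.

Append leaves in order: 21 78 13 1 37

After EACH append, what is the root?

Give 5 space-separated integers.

Answer: 21 729 84 72 240

Derivation:
After append 21 (leaves=[21]):
  L0: [21]
  root=21
After append 78 (leaves=[21, 78]):
  L0: [21, 78]
  L1: h(21,78)=(21*31+78)%997=729 -> [729]
  root=729
After append 13 (leaves=[21, 78, 13]):
  L0: [21, 78, 13]
  L1: h(21,78)=(21*31+78)%997=729 h(13,13)=(13*31+13)%997=416 -> [729, 416]
  L2: h(729,416)=(729*31+416)%997=84 -> [84]
  root=84
After append 1 (leaves=[21, 78, 13, 1]):
  L0: [21, 78, 13, 1]
  L1: h(21,78)=(21*31+78)%997=729 h(13,1)=(13*31+1)%997=404 -> [729, 404]
  L2: h(729,404)=(729*31+404)%997=72 -> [72]
  root=72
After append 37 (leaves=[21, 78, 13, 1, 37]):
  L0: [21, 78, 13, 1, 37]
  L1: h(21,78)=(21*31+78)%997=729 h(13,1)=(13*31+1)%997=404 h(37,37)=(37*31+37)%997=187 -> [729, 404, 187]
  L2: h(729,404)=(729*31+404)%997=72 h(187,187)=(187*31+187)%997=2 -> [72, 2]
  L3: h(72,2)=(72*31+2)%997=240 -> [240]
  root=240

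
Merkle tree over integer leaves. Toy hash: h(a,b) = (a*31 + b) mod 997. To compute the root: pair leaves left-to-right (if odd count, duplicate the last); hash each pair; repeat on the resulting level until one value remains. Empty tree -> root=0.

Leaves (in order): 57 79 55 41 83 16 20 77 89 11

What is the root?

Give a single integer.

L0: [57, 79, 55, 41, 83, 16, 20, 77, 89, 11]
L1: h(57,79)=(57*31+79)%997=849 h(55,41)=(55*31+41)%997=749 h(83,16)=(83*31+16)%997=595 h(20,77)=(20*31+77)%997=697 h(89,11)=(89*31+11)%997=776 -> [849, 749, 595, 697, 776]
L2: h(849,749)=(849*31+749)%997=149 h(595,697)=(595*31+697)%997=199 h(776,776)=(776*31+776)%997=904 -> [149, 199, 904]
L3: h(149,199)=(149*31+199)%997=830 h(904,904)=(904*31+904)%997=15 -> [830, 15]
L4: h(830,15)=(830*31+15)%997=820 -> [820]

Answer: 820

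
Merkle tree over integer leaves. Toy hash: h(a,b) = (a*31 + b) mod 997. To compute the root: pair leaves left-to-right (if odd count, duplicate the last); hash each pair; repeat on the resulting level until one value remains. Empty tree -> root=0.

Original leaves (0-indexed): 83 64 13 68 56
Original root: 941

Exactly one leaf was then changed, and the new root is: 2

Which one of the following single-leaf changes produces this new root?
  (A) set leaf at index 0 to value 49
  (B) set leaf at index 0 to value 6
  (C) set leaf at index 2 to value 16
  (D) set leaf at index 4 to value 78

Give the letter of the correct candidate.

Answer: A

Derivation:
Original leaves: [83, 64, 13, 68, 56]
Target new root: 2
Try each candidate change and compute the resulting root:
Candidate A: set leaf[0] = 49 -> leaves = [49, 64, 13, 68, 56]
  L0: [49, 64, 13, 68, 56]
  L1: h(49,64)=(49*31+64)%997=586 h(13,68)=(13*31+68)%997=471 h(56,56)=(56*31+56)%997=795 -> [586, 471, 795]
  L2: h(586,471)=(586*31+471)%997=691 h(795,795)=(795*31+795)%997=515 -> [691, 515]
  L3: h(691,515)=(691*31+515)%997=2 -> [2]
  root = 2 == target 2  ** MATCH **
Candidate B: set leaf[0] = 6 -> leaves = [6, 64, 13, 68, 56]
  L0: [6, 64, 13, 68, 56]
  L1: h(6,64)=(6*31+64)%997=250 h(13,68)=(13*31+68)%997=471 h(56,56)=(56*31+56)%997=795 -> [250, 471, 795]
  L2: h(250,471)=(250*31+471)%997=245 h(795,795)=(795*31+795)%997=515 -> [245, 515]
  L3: h(245,515)=(245*31+515)%997=134 -> [134]
  root = 134 != target 2
Candidate C: set leaf[2] = 16 -> leaves = [83, 64, 16, 68, 56]
  L0: [83, 64, 16, 68, 56]
  L1: h(83,64)=(83*31+64)%997=643 h(16,68)=(16*31+68)%997=564 h(56,56)=(56*31+56)%997=795 -> [643, 564, 795]
  L2: h(643,564)=(643*31+564)%997=557 h(795,795)=(795*31+795)%997=515 -> [557, 515]
  L3: h(557,515)=(557*31+515)%997=833 -> [833]
  root = 833 != target 2
Candidate D: set leaf[4] = 78 -> leaves = [83, 64, 13, 68, 78]
  L0: [83, 64, 13, 68, 78]
  L1: h(83,64)=(83*31+64)%997=643 h(13,68)=(13*31+68)%997=471 h(78,78)=(78*31+78)%997=502 -> [643, 471, 502]
  L2: h(643,471)=(643*31+471)%997=464 h(502,502)=(502*31+502)%997=112 -> [464, 112]
  L3: h(464,112)=(464*31+112)%997=538 -> [538]
  root = 538 != target 2
Candidate A produces the target root.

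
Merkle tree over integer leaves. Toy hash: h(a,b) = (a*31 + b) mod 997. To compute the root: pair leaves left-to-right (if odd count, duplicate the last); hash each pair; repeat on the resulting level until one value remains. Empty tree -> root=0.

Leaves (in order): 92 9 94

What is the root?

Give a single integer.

Answer: 972

Derivation:
L0: [92, 9, 94]
L1: h(92,9)=(92*31+9)%997=867 h(94,94)=(94*31+94)%997=17 -> [867, 17]
L2: h(867,17)=(867*31+17)%997=972 -> [972]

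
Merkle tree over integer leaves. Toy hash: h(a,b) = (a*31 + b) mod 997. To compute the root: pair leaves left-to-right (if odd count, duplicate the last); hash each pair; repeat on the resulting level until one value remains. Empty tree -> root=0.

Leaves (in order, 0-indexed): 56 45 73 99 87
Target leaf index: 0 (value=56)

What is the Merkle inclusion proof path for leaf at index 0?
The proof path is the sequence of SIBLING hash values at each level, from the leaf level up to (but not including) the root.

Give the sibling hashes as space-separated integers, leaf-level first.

Answer: 45 368 355

Derivation:
L0 (leaves): [56, 45, 73, 99, 87], target index=0
L1: h(56,45)=(56*31+45)%997=784 [pair 0] h(73,99)=(73*31+99)%997=368 [pair 1] h(87,87)=(87*31+87)%997=790 [pair 2] -> [784, 368, 790]
  Sibling for proof at L0: 45
L2: h(784,368)=(784*31+368)%997=744 [pair 0] h(790,790)=(790*31+790)%997=355 [pair 1] -> [744, 355]
  Sibling for proof at L1: 368
L3: h(744,355)=(744*31+355)%997=488 [pair 0] -> [488]
  Sibling for proof at L2: 355
Root: 488
Proof path (sibling hashes from leaf to root): [45, 368, 355]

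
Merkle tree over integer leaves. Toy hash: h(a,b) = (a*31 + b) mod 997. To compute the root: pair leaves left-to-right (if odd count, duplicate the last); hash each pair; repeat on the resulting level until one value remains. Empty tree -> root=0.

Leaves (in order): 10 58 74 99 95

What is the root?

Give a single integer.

L0: [10, 58, 74, 99, 95]
L1: h(10,58)=(10*31+58)%997=368 h(74,99)=(74*31+99)%997=399 h(95,95)=(95*31+95)%997=49 -> [368, 399, 49]
L2: h(368,399)=(368*31+399)%997=840 h(49,49)=(49*31+49)%997=571 -> [840, 571]
L3: h(840,571)=(840*31+571)%997=689 -> [689]

Answer: 689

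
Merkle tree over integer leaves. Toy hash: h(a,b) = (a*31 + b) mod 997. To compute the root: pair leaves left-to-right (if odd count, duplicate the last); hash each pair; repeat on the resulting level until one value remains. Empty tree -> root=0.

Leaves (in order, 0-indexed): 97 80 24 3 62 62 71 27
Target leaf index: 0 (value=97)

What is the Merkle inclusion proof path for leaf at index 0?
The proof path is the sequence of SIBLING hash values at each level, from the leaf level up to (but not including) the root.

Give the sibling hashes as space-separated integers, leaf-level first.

L0 (leaves): [97, 80, 24, 3, 62, 62, 71, 27], target index=0
L1: h(97,80)=(97*31+80)%997=96 [pair 0] h(24,3)=(24*31+3)%997=747 [pair 1] h(62,62)=(62*31+62)%997=987 [pair 2] h(71,27)=(71*31+27)%997=234 [pair 3] -> [96, 747, 987, 234]
  Sibling for proof at L0: 80
L2: h(96,747)=(96*31+747)%997=732 [pair 0] h(987,234)=(987*31+234)%997=921 [pair 1] -> [732, 921]
  Sibling for proof at L1: 747
L3: h(732,921)=(732*31+921)%997=682 [pair 0] -> [682]
  Sibling for proof at L2: 921
Root: 682
Proof path (sibling hashes from leaf to root): [80, 747, 921]

Answer: 80 747 921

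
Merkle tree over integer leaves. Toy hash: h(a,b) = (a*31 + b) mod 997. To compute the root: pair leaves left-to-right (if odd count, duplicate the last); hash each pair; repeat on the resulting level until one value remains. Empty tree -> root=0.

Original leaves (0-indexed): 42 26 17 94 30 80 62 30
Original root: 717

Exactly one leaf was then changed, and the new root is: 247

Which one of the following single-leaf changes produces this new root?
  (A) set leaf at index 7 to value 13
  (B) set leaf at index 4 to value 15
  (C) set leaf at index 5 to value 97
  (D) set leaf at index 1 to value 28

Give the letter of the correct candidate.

Original leaves: [42, 26, 17, 94, 30, 80, 62, 30]
Target new root: 247
Try each candidate change and compute the resulting root:
Candidate A: set leaf[7] = 13 -> leaves = [42, 26, 17, 94, 30, 80, 62, 13]
  L0: [42, 26, 17, 94, 30, 80, 62, 13]
  L1: h(42,26)=(42*31+26)%997=331 h(17,94)=(17*31+94)%997=621 h(30,80)=(30*31+80)%997=13 h(62,13)=(62*31+13)%997=938 -> [331, 621, 13, 938]
  L2: h(331,621)=(331*31+621)%997=912 h(13,938)=(13*31+938)%997=344 -> [912, 344]
  L3: h(912,344)=(912*31+344)%997=700 -> [700]
  root = 700 != target 247
Candidate B: set leaf[4] = 15 -> leaves = [42, 26, 17, 94, 15, 80, 62, 30]
  L0: [42, 26, 17, 94, 15, 80, 62, 30]
  L1: h(42,26)=(42*31+26)%997=331 h(17,94)=(17*31+94)%997=621 h(15,80)=(15*31+80)%997=545 h(62,30)=(62*31+30)%997=955 -> [331, 621, 545, 955]
  L2: h(331,621)=(331*31+621)%997=912 h(545,955)=(545*31+955)%997=901 -> [912, 901]
  L3: h(912,901)=(912*31+901)%997=260 -> [260]
  root = 260 != target 247
Candidate C: set leaf[5] = 97 -> leaves = [42, 26, 17, 94, 30, 97, 62, 30]
  L0: [42, 26, 17, 94, 30, 97, 62, 30]
  L1: h(42,26)=(42*31+26)%997=331 h(17,94)=(17*31+94)%997=621 h(30,97)=(30*31+97)%997=30 h(62,30)=(62*31+30)%997=955 -> [331, 621, 30, 955]
  L2: h(331,621)=(331*31+621)%997=912 h(30,955)=(30*31+955)%997=888 -> [912, 888]
  L3: h(912,888)=(912*31+888)%997=247 -> [247]
  root = 247 == target 247  ** MATCH **
Candidate D: set leaf[1] = 28 -> leaves = [42, 28, 17, 94, 30, 80, 62, 30]
  L0: [42, 28, 17, 94, 30, 80, 62, 30]
  L1: h(42,28)=(42*31+28)%997=333 h(17,94)=(17*31+94)%997=621 h(30,80)=(30*31+80)%997=13 h(62,30)=(62*31+30)%997=955 -> [333, 621, 13, 955]
  L2: h(333,621)=(333*31+621)%997=974 h(13,955)=(13*31+955)%997=361 -> [974, 361]
  L3: h(974,361)=(974*31+361)%997=645 -> [645]
  root = 645 != target 247
Candidate C produces the target root.

Answer: C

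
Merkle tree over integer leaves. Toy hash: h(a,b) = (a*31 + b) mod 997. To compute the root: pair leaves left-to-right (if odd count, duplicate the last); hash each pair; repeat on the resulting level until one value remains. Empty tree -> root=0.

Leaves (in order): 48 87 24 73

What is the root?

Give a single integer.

L0: [48, 87, 24, 73]
L1: h(48,87)=(48*31+87)%997=578 h(24,73)=(24*31+73)%997=817 -> [578, 817]
L2: h(578,817)=(578*31+817)%997=789 -> [789]

Answer: 789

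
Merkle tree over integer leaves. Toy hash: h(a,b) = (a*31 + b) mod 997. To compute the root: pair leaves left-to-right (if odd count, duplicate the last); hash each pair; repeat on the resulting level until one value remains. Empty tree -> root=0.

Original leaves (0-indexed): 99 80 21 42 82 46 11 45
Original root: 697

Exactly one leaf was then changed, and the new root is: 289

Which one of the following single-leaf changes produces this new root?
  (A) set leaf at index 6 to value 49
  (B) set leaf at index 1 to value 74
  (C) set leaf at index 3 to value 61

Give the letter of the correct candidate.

Answer: C

Derivation:
Original leaves: [99, 80, 21, 42, 82, 46, 11, 45]
Target new root: 289
Try each candidate change and compute the resulting root:
Candidate A: set leaf[6] = 49 -> leaves = [99, 80, 21, 42, 82, 46, 49, 45]
  L0: [99, 80, 21, 42, 82, 46, 49, 45]
  L1: h(99,80)=(99*31+80)%997=158 h(21,42)=(21*31+42)%997=693 h(82,46)=(82*31+46)%997=594 h(49,45)=(49*31+45)%997=567 -> [158, 693, 594, 567]
  L2: h(158,693)=(158*31+693)%997=606 h(594,567)=(594*31+567)%997=38 -> [606, 38]
  L3: h(606,38)=(606*31+38)%997=878 -> [878]
  root = 878 != target 289
Candidate B: set leaf[1] = 74 -> leaves = [99, 74, 21, 42, 82, 46, 11, 45]
  L0: [99, 74, 21, 42, 82, 46, 11, 45]
  L1: h(99,74)=(99*31+74)%997=152 h(21,42)=(21*31+42)%997=693 h(82,46)=(82*31+46)%997=594 h(11,45)=(11*31+45)%997=386 -> [152, 693, 594, 386]
  L2: h(152,693)=(152*31+693)%997=420 h(594,386)=(594*31+386)%997=854 -> [420, 854]
  L3: h(420,854)=(420*31+854)%997=913 -> [913]
  root = 913 != target 289
Candidate C: set leaf[3] = 61 -> leaves = [99, 80, 21, 61, 82, 46, 11, 45]
  L0: [99, 80, 21, 61, 82, 46, 11, 45]
  L1: h(99,80)=(99*31+80)%997=158 h(21,61)=(21*31+61)%997=712 h(82,46)=(82*31+46)%997=594 h(11,45)=(11*31+45)%997=386 -> [158, 712, 594, 386]
  L2: h(158,712)=(158*31+712)%997=625 h(594,386)=(594*31+386)%997=854 -> [625, 854]
  L3: h(625,854)=(625*31+854)%997=289 -> [289]
  root = 289 == target 289  ** MATCH **
Candidate C produces the target root.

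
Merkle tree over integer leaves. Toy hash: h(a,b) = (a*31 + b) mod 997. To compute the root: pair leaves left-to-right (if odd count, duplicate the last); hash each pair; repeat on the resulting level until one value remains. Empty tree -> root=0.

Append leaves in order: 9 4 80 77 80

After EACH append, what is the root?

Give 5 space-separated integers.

Answer: 9 283 366 363 452

Derivation:
After append 9 (leaves=[9]):
  L0: [9]
  root=9
After append 4 (leaves=[9, 4]):
  L0: [9, 4]
  L1: h(9,4)=(9*31+4)%997=283 -> [283]
  root=283
After append 80 (leaves=[9, 4, 80]):
  L0: [9, 4, 80]
  L1: h(9,4)=(9*31+4)%997=283 h(80,80)=(80*31+80)%997=566 -> [283, 566]
  L2: h(283,566)=(283*31+566)%997=366 -> [366]
  root=366
After append 77 (leaves=[9, 4, 80, 77]):
  L0: [9, 4, 80, 77]
  L1: h(9,4)=(9*31+4)%997=283 h(80,77)=(80*31+77)%997=563 -> [283, 563]
  L2: h(283,563)=(283*31+563)%997=363 -> [363]
  root=363
After append 80 (leaves=[9, 4, 80, 77, 80]):
  L0: [9, 4, 80, 77, 80]
  L1: h(9,4)=(9*31+4)%997=283 h(80,77)=(80*31+77)%997=563 h(80,80)=(80*31+80)%997=566 -> [283, 563, 566]
  L2: h(283,563)=(283*31+563)%997=363 h(566,566)=(566*31+566)%997=166 -> [363, 166]
  L3: h(363,166)=(363*31+166)%997=452 -> [452]
  root=452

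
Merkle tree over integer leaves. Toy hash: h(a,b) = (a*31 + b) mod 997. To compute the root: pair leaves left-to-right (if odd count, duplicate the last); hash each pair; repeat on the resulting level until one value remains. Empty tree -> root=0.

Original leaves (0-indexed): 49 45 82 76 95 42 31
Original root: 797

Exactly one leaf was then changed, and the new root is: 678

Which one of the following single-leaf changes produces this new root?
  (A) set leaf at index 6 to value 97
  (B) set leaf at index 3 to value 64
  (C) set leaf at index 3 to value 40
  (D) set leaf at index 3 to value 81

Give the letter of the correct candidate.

Original leaves: [49, 45, 82, 76, 95, 42, 31]
Target new root: 678
Try each candidate change and compute the resulting root:
Candidate A: set leaf[6] = 97 -> leaves = [49, 45, 82, 76, 95, 42, 97]
  L0: [49, 45, 82, 76, 95, 42, 97]
  L1: h(49,45)=(49*31+45)%997=567 h(82,76)=(82*31+76)%997=624 h(95,42)=(95*31+42)%997=993 h(97,97)=(97*31+97)%997=113 -> [567, 624, 993, 113]
  L2: h(567,624)=(567*31+624)%997=255 h(993,113)=(993*31+113)%997=986 -> [255, 986]
  L3: h(255,986)=(255*31+986)%997=915 -> [915]
  root = 915 != target 678
Candidate B: set leaf[3] = 64 -> leaves = [49, 45, 82, 64, 95, 42, 31]
  L0: [49, 45, 82, 64, 95, 42, 31]
  L1: h(49,45)=(49*31+45)%997=567 h(82,64)=(82*31+64)%997=612 h(95,42)=(95*31+42)%997=993 h(31,31)=(31*31+31)%997=992 -> [567, 612, 993, 992]
  L2: h(567,612)=(567*31+612)%997=243 h(993,992)=(993*31+992)%997=868 -> [243, 868]
  L3: h(243,868)=(243*31+868)%997=425 -> [425]
  root = 425 != target 678
Candidate C: set leaf[3] = 40 -> leaves = [49, 45, 82, 40, 95, 42, 31]
  L0: [49, 45, 82, 40, 95, 42, 31]
  L1: h(49,45)=(49*31+45)%997=567 h(82,40)=(82*31+40)%997=588 h(95,42)=(95*31+42)%997=993 h(31,31)=(31*31+31)%997=992 -> [567, 588, 993, 992]
  L2: h(567,588)=(567*31+588)%997=219 h(993,992)=(993*31+992)%997=868 -> [219, 868]
  L3: h(219,868)=(219*31+868)%997=678 -> [678]
  root = 678 == target 678  ** MATCH **
Candidate D: set leaf[3] = 81 -> leaves = [49, 45, 82, 81, 95, 42, 31]
  L0: [49, 45, 82, 81, 95, 42, 31]
  L1: h(49,45)=(49*31+45)%997=567 h(82,81)=(82*31+81)%997=629 h(95,42)=(95*31+42)%997=993 h(31,31)=(31*31+31)%997=992 -> [567, 629, 993, 992]
  L2: h(567,629)=(567*31+629)%997=260 h(993,992)=(993*31+992)%997=868 -> [260, 868]
  L3: h(260,868)=(260*31+868)%997=952 -> [952]
  root = 952 != target 678
Candidate C produces the target root.

Answer: C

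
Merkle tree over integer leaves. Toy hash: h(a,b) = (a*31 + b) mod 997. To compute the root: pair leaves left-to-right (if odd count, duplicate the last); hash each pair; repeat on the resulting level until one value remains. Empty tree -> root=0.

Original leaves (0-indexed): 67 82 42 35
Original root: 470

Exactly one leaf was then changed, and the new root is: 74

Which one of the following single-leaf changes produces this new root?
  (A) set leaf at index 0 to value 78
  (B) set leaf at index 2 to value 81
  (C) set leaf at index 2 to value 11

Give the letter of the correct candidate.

Answer: A

Derivation:
Original leaves: [67, 82, 42, 35]
Target new root: 74
Try each candidate change and compute the resulting root:
Candidate A: set leaf[0] = 78 -> leaves = [78, 82, 42, 35]
  L0: [78, 82, 42, 35]
  L1: h(78,82)=(78*31+82)%997=506 h(42,35)=(42*31+35)%997=340 -> [506, 340]
  L2: h(506,340)=(506*31+340)%997=74 -> [74]
  root = 74 == target 74  ** MATCH **
Candidate B: set leaf[2] = 81 -> leaves = [67, 82, 81, 35]
  L0: [67, 82, 81, 35]
  L1: h(67,82)=(67*31+82)%997=165 h(81,35)=(81*31+35)%997=552 -> [165, 552]
  L2: h(165,552)=(165*31+552)%997=682 -> [682]
  root = 682 != target 74
Candidate C: set leaf[2] = 11 -> leaves = [67, 82, 11, 35]
  L0: [67, 82, 11, 35]
  L1: h(67,82)=(67*31+82)%997=165 h(11,35)=(11*31+35)%997=376 -> [165, 376]
  L2: h(165,376)=(165*31+376)%997=506 -> [506]
  root = 506 != target 74
Candidate A produces the target root.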